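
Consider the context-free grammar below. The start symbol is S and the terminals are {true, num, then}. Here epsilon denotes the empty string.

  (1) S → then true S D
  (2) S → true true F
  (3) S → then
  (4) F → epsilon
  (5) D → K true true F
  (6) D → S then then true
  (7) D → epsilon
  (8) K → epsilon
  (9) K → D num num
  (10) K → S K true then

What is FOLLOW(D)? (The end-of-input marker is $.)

FIRST(S): from S→then true S D we get {then}; from S→true true F we get {true}; from S→then we get {then}. So FIRST(S) = {then, true}.
FIRST(F): from F→epsilon we get {epsilon}. So FIRST(F) = {epsilon}.
FIRST(D): from D→K true true F we get {num, then, true}; from D→S then then true we get {then, true}; from D→epsilon we get {epsilon}. So FIRST(D) = {epsilon, num, then, true}.
FIRST(K): from K→epsilon we get {epsilon}; from K→D num num we get {num, then, true}; from K→S K true then we get {then, true}. So FIRST(K) = {epsilon, num, then, true}.
FOLLOW(S) includes $ since S is the start symbol.
FOLLOW(S): in S→then true S D, S is followed by D with FIRST {epsilon, num, then, true}; in S→then true S D, the suffix after S is nullable (adds nothing new); in D→S then then true, S is followed by then then true with FIRST {then}; in K→S K true then, S is followed by K true then with FIRST {num, then, true}. Thus FOLLOW(S) = {$, num, then, true}.
FOLLOW(D): in S→then true S D, the suffix after D is empty, so FOLLOW(D) ⊇ FOLLOW(S) = {$, num, then, true}; in K→D num num, D is followed by num num with FIRST {num}. Thus FOLLOW(D) = {$, num, then, true}.
FOLLOW(F): in S→true true F, the suffix after F is empty, so FOLLOW(F) ⊇ FOLLOW(S) = {$, num, then, true}; in D→K true true F, the suffix after F is empty, so FOLLOW(F) ⊇ FOLLOW(D) = {$, num, then, true}. Thus FOLLOW(F) = {$, num, then, true}.
FOLLOW(K): in D→K true true F, K is followed by true true F with FIRST {true}; in K→S K true then, K is followed by true then with FIRST {true}. Thus FOLLOW(K) = {true}.

{$, num, then, true}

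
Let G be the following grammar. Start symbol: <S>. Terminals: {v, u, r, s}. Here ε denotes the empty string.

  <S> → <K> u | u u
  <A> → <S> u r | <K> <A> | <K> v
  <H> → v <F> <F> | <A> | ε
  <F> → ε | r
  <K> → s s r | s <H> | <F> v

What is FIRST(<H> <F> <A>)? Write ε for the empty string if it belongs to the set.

{r, s, u, v}

FIRST(<F>): from <F>→ε we get {ε}; from <F>→r we get {r}. So FIRST(<F>) = {ε, r}.
FIRST(<K>): from <K>→s s r we get {s}; from <K>→s <H> we get {s}; from <K>→<F> v we get {r, v}. So FIRST(<K>) = {r, s, v}.
FIRST(<S>): from <S>→<K> u we get {r, s, v}; from <S>→u u we get {u}. So FIRST(<S>) = {r, s, u, v}.
FIRST(<A>): from <A>→<S> u r we get {r, s, u, v}; from <A>→<K> <A> we get {r, s, v}; from <A>→<K> v we get {r, s, v}. So FIRST(<A>) = {r, s, u, v}.
FIRST(<H>): from <H>→v <F> <F> we get {v}; from <H>→<A> we get {r, s, u, v}; from <H>→ε we get {ε}. So FIRST(<H>) = {ε, r, s, u, v}.
FIRST(<H> <F> <A>): take FIRST of each symbol in turn, carrying on past any symbol whose FIRST contains ε; result {r, s, u, v}.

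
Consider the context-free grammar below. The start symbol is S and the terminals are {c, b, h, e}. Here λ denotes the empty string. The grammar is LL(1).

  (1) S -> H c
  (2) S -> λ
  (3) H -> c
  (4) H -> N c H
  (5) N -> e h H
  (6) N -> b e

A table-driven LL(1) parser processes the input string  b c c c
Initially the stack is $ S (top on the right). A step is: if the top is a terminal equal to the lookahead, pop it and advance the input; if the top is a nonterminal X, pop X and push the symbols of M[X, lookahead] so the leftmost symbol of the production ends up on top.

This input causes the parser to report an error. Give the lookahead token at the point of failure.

     Stack        Input      Action
  1  $ S          b c c c $  expand S -> H c
  2  $ c H        b c c c $  expand H -> N c H
  3  $ c H c N    b c c c $  expand N -> b e
  4  $ c H c e b  b c c c $  match b
  5  $ c H c e    c c c $    error: top is terminal e but lookahead is c

c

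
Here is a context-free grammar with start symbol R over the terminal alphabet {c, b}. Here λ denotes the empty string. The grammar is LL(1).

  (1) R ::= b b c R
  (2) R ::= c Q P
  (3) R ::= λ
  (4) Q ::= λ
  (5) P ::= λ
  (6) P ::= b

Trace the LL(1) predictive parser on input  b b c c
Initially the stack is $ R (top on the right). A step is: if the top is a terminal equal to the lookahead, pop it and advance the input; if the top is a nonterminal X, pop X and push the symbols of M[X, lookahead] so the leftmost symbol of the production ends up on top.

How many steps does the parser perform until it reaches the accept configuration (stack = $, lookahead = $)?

step 1: stack=$ R  input=b b c c $  — expand R ::= b b c R
step 2: stack=$ R c b b  input=b b c c $  — match b
step 3: stack=$ R c b  input=b c c $  — match b
step 4: stack=$ R c  input=c c $  — match c
step 5: stack=$ R  input=c $  — expand R ::= c Q P
step 6: stack=$ P Q c  input=c $  — match c
step 7: stack=$ P Q  input=$  — expand Q ::= λ
step 8: stack=$ P  input=$  — expand P ::= λ
Accept reached after 8 steps.

8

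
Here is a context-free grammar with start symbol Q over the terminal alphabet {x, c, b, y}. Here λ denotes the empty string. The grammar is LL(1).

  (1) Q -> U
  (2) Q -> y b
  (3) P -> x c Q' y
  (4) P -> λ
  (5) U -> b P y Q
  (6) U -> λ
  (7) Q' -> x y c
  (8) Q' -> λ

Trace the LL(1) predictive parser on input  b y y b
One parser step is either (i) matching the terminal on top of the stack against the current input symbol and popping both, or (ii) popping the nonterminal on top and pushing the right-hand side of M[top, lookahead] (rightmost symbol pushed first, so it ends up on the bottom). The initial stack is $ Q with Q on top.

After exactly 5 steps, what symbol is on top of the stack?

Q

     Stack      Input      Action
  1  $ Q        b y y b $  expand Q -> U
  2  $ U        b y y b $  expand U -> b P y Q
  3  $ Q y P b  b y y b $  match b
  4  $ Q y P    y y b $    expand P -> λ
  5  $ Q y      y y b $    match y
Stack after step 5: $ Q (top = Q).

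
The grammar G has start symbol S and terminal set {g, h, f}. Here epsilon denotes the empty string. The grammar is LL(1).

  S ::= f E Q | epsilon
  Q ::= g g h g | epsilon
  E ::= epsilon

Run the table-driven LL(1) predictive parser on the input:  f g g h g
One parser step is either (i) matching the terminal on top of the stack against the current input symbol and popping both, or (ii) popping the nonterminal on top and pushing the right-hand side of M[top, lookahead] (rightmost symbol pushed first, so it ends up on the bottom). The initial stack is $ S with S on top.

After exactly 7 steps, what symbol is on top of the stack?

     Stack      Input        Action
  1  $ S        f g g h g $  expand S ::= f E Q
  2  $ Q E f    f g g h g $  match f
  3  $ Q E      g g h g $    expand E ::= epsilon
  4  $ Q        g g h g $    expand Q ::= g g h g
  5  $ g h g g  g g h g $    match g
  6  $ g h g    g h g $      match g
  7  $ g h      h g $        match h
Stack after step 7: $ g (top = g).

g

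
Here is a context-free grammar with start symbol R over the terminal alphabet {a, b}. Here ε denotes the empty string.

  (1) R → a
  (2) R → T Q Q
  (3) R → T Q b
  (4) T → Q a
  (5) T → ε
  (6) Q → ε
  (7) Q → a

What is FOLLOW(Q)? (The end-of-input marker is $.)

FIRST(Q): from Q→ε we get {ε}; from Q→a we get {a}. So FIRST(Q) = {ε, a}.
FIRST(T): from T→Q a we get {a}; from T→ε we get {ε}. So FIRST(T) = {ε, a}.
FIRST(R): from R→a we get {a}; from R→T Q Q we get {ε, a}; from R→T Q b we get {a, b}. So FIRST(R) = {ε, a, b}.
FOLLOW(R) includes $ since R is the start symbol.
FOLLOW(R): R appears on no right-hand side. Thus FOLLOW(R) = {$}.
FOLLOW(T): in R→T Q Q, T is followed by Q Q with FIRST {ε, a}; in R→T Q Q, the suffix after T is nullable, so FOLLOW(T) ⊇ FOLLOW(R) = {$}; in R→T Q b, T is followed by Q b with FIRST {a, b}. Thus FOLLOW(T) = {$, a, b}.
FOLLOW(Q): in R→T Q Q (occurrence 1), Q is followed by Q with FIRST {ε, a}; in R→T Q Q (occurrence 1), the suffix after Q is nullable, so FOLLOW(Q) ⊇ FOLLOW(R) = {$}; in R→T Q Q (occurrence 2), the suffix after Q is empty, so FOLLOW(Q) ⊇ FOLLOW(R) = {$}; in R→T Q b, Q is followed by b with FIRST {b}; in T→Q a, Q is followed by a with FIRST {a}. Thus FOLLOW(Q) = {$, a, b}.

{$, a, b}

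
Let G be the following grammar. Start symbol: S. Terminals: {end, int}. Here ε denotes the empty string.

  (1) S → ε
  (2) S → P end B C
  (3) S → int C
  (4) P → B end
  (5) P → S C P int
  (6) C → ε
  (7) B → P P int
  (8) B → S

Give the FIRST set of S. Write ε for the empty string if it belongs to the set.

{ε, end, int}

FIRST(C): from C→ε we get {ε}. So FIRST(C) = {ε}.
FIRST(S): from S→ε we get {ε}; from S→P end B C we get {end, int}; from S→int C we get {int}. So FIRST(S) = {ε, end, int}.
FIRST(P): from P→B end we get {end, int}; from P→S C P int we get {end, int}. So FIRST(P) = {end, int}.
FIRST(B): from B→P P int we get {end, int}; from B→S we get {ε, end, int}. So FIRST(B) = {ε, end, int}.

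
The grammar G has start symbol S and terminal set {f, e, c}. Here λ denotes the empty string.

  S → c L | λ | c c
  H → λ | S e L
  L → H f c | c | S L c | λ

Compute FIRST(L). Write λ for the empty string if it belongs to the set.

{λ, c, e, f}

FIRST(S) = {λ, c}
FIRST(H) = {λ, c, e}  (via S e L)
FIRST(L) = {λ, c, e, f}  (via H f c, S L c)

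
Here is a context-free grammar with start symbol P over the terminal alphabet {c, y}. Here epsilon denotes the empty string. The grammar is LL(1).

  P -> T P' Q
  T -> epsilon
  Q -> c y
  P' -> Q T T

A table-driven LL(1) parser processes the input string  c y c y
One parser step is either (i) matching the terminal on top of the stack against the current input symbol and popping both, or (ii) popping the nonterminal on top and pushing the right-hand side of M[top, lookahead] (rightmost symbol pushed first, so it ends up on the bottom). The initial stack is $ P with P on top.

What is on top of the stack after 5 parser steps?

     Stack        Input      Action
  1  $ P          c y c y $  expand P -> T P' Q
  2  $ Q P' T     c y c y $  expand T -> epsilon
  3  $ Q P'       c y c y $  expand P' -> Q T T
  4  $ Q T T Q    c y c y $  expand Q -> c y
  5  $ Q T T y c  c y c y $  match c
Stack after step 5: $ Q T T y (top = y).

y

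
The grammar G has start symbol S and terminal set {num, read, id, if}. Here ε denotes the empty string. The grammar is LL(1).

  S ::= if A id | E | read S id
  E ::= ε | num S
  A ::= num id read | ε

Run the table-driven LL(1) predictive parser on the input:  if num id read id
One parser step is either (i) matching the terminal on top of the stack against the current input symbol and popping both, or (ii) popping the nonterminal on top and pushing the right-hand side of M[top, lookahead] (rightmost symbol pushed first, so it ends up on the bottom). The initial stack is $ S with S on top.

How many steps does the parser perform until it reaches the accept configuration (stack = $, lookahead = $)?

step 1: stack=$ S  input=if num id read id $  — expand S ::= if A id
step 2: stack=$ id A if  input=if num id read id $  — match if
step 3: stack=$ id A  input=num id read id $  — expand A ::= num id read
step 4: stack=$ id read id num  input=num id read id $  — match num
step 5: stack=$ id read id  input=id read id $  — match id
step 6: stack=$ id read  input=read id $  — match read
step 7: stack=$ id  input=id $  — match id
Accept reached after 7 steps.

7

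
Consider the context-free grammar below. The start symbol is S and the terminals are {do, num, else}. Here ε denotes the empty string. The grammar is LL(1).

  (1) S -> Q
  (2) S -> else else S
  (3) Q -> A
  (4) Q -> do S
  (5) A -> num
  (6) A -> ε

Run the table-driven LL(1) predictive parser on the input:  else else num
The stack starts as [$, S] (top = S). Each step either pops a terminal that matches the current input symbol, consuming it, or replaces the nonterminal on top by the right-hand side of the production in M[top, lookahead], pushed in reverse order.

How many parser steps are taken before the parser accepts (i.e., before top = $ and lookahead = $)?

step 1: stack=$ S  input=else else num $  — expand S -> else else S
step 2: stack=$ S else else  input=else else num $  — match else
step 3: stack=$ S else  input=else num $  — match else
step 4: stack=$ S  input=num $  — expand S -> Q
step 5: stack=$ Q  input=num $  — expand Q -> A
step 6: stack=$ A  input=num $  — expand A -> num
step 7: stack=$ num  input=num $  — match num
Accept reached after 7 steps.

7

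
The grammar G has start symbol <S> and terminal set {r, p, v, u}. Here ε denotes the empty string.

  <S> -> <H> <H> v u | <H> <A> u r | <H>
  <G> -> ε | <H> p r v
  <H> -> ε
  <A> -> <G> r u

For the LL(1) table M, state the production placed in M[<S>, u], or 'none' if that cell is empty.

none

FIRST(<H>) = {ε}
FIRST(<G>) = {ε, p}  (via <H> p r v)
FIRST(<A>) = {p, r}  (via <G> r u)
FIRST(<S>) = {ε, p, r, v}  (via <H> <H> v u, <H> <A> u r, <H>)
FOLLOW(<S>) includes $ since <S> is the start symbol.
FOLLOW(<S>): <S> appears on no right-hand side. Thus FOLLOW(<S>) = {$}.
For <S> -> <H> <H> v u: FIRST(<H> <H> v u) = {v}, so it goes in M[<S>, t] for t ∈ {v}.
For <S> -> <H> <A> u r: FIRST(<H> <A> u r) = {p, r}, so it goes in M[<S>, t] for t ∈ {p, r}.
For <S> -> <H>: FIRST(<H>) = {ε}, so it goes in M[<S>, t] for t ∈ {}; since ε ∈ FIRST, also for every t ∈ FOLLOW(<S>) = {$}.
None of these place a production in M[<S>, u].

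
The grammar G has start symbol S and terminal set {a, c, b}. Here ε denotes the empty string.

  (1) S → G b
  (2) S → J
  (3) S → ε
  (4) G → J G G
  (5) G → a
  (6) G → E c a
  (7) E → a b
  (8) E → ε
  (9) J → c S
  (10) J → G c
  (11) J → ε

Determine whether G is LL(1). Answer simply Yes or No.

No

FIRST(S) = {ε, a, c}
FIRST(G) = {a, c}
FIRST(E) = {ε, a}
FIRST(J) = {ε, a, c}
FOLLOW(S) = {$, a, c}
FOLLOW(G) = {a, b, c}
FOLLOW(E) = {c}
FOLLOW(J) = {$, a, c}
Cell M[G, a] receives both G → J G G and G → a and G → E c a — the grammar is not LL(1).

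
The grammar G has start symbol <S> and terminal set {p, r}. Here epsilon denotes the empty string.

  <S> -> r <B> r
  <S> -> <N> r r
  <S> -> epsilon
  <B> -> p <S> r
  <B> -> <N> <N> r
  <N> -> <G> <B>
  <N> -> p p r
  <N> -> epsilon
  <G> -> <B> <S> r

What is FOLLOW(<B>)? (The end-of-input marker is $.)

{p, r}

FIRST(<S>): from <S>->r <B> r we get {r}; from <S>-><N> r r we get {p, r}; from <S>->epsilon we get {epsilon}. So FIRST(<S>) = {epsilon, p, r}.
FIRST(<B>): from <B>->p <S> r we get {p}; from <B>-><N> <N> r we get {p, r}. So FIRST(<B>) = {p, r}.
FIRST(<G>): from <G>-><B> <S> r we get {p, r}. So FIRST(<G>) = {p, r}.
FIRST(<N>): from <N>-><G> <B> we get {p, r}; from <N>->p p r we get {p}; from <N>->epsilon we get {epsilon}. So FIRST(<N>) = {epsilon, p, r}.
FOLLOW(<S>) includes $ since <S> is the start symbol.
FOLLOW(<S>): in <B>->p <S> r, <S> is followed by r with FIRST {r}; in <G>-><B> <S> r, <S> is followed by r with FIRST {r}. Thus FOLLOW(<S>) = {$, r}.
FOLLOW(<N>): in <S>-><N> r r, <N> is followed by r r with FIRST {r}; in <B>-><N> <N> r (occurrence 1), <N> is followed by <N> r with FIRST {p, r}; in <B>-><N> <N> r (occurrence 2), <N> is followed by r with FIRST {r}. Thus FOLLOW(<N>) = {p, r}.
FOLLOW(<B>): in <S>->r <B> r, <B> is followed by r with FIRST {r}; in <N>-><G> <B>, the suffix after <B> is empty, so FOLLOW(<B>) ⊇ FOLLOW(<N>) = {p, r}; in <G>-><B> <S> r, <B> is followed by <S> r with FIRST {p, r}. Thus FOLLOW(<B>) = {p, r}.
FOLLOW(<G>): in <N>-><G> <B>, <G> is followed by <B> with FIRST {p, r}. Thus FOLLOW(<G>) = {p, r}.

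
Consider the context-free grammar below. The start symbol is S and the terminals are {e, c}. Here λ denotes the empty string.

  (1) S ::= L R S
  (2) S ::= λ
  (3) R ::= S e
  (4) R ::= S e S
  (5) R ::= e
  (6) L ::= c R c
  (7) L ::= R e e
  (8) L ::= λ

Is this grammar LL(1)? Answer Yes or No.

FIRST(S) = {λ, c, e}
FIRST(R) = {c, e}
FIRST(L) = {λ, c, e}
FOLLOW(S) = {$, c, e}
FOLLOW(R) = {$, c, e}
FOLLOW(L) = {c, e}
Cell M[L, c] receives both L ::= c R c and L ::= R e e and L ::= λ — the grammar is not LL(1).

No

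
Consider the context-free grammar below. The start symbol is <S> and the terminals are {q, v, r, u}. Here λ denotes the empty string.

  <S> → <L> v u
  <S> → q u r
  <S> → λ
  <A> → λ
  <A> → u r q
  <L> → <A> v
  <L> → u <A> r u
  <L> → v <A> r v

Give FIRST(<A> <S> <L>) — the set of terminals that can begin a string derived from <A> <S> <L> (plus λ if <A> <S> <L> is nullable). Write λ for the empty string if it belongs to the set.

FIRST(<A>): from <A>→λ we get {λ}; from <A>→u r q we get {u}. So FIRST(<A>) = {λ, u}.
FIRST(<L>): from <L>→<A> v we get {u, v}; from <L>→u <A> r u we get {u}; from <L>→v <A> r v we get {v}. So FIRST(<L>) = {u, v}.
FIRST(<S>): from <S>→<L> v u we get {u, v}; from <S>→q u r we get {q}; from <S>→λ we get {λ}. So FIRST(<S>) = {λ, q, u, v}.
FIRST(<A> <S> <L>): take FIRST of each symbol in turn, carrying on past any symbol whose FIRST contains λ; result {q, u, v}.

{q, u, v}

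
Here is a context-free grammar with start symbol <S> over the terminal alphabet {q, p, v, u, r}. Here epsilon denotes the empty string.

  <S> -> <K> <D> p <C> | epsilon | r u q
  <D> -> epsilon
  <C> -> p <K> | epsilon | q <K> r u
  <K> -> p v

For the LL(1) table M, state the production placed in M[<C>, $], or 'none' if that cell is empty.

<C> -> epsilon

FIRST(<D>): from <D>->epsilon we get {epsilon}. So FIRST(<D>) = {epsilon}.
FIRST(<C>): from <C>->p <K> we get {p}; from <C>->epsilon we get {epsilon}; from <C>->q <K> r u we get {q}. So FIRST(<C>) = {epsilon, p, q}.
FIRST(<K>): from <K>->p v we get {p}. So FIRST(<K>) = {p}.
FIRST(<S>): from <S>-><K> <D> p <C> we get {p}; from <S>->epsilon we get {epsilon}; from <S>->r u q we get {r}. So FIRST(<S>) = {epsilon, p, r}.
FOLLOW(<S>) includes $ since <S> is the start symbol.
FOLLOW(<S>): <S> appears on no right-hand side. Thus FOLLOW(<S>) = {$}.
FOLLOW(<C>): in <S>-><K> <D> p <C>, the suffix after <C> is empty, so FOLLOW(<C>) ⊇ FOLLOW(<S>) = {$}. Thus FOLLOW(<C>) = {$}.
For <C> -> p <K>: FIRST(p <K>) = {p}, so it goes in M[<C>, t] for t ∈ {p}.
For <C> -> epsilon: FIRST(epsilon) = {epsilon}, so it goes in M[<C>, t] for t ∈ {}; since epsilon ∈ FIRST, also for every t ∈ FOLLOW(<C>) = {$}.
For <C> -> q <K> r u: FIRST(q <K> r u) = {q}, so it goes in M[<C>, t] for t ∈ {q}.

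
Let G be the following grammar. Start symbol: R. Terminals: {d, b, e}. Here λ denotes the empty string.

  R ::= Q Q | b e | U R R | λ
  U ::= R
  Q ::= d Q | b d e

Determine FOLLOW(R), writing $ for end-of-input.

{$, b, d}

FIRST(Q): from Q::=d Q we get {d}; from Q::=b d e we get {b}. So FIRST(Q) = {b, d}.
FIRST(R): from R::=Q Q we get {b, d}; from R::=b e we get {b}; from R::=U R R we get {λ, b, d}; from R::=λ we get {λ}. So FIRST(R) = {λ, b, d}.
FIRST(U): from U::=R we get {λ, b, d}. So FIRST(U) = {λ, b, d}.
FOLLOW(R) includes $ since R is the start symbol.
FOLLOW(R): in R::=U R R (occurrence 1), R is followed by R with FIRST {λ, b, d}; in R::=U R R (occurrence 1), the suffix after R is nullable (adds nothing new); in R::=U R R (occurrence 2), the suffix after R is empty (adds nothing new); in U::=R, the suffix after R is empty, so FOLLOW(R) ⊇ FOLLOW(U) = {$, b, d}. Thus FOLLOW(R) = {$, b, d}.
FOLLOW(U): in R::=U R R, U is followed by R R with FIRST {λ, b, d}; in R::=U R R, the suffix after U is nullable, so FOLLOW(U) ⊇ FOLLOW(R) = {$, b, d}. Thus FOLLOW(U) = {$, b, d}.
FOLLOW(Q): in R::=Q Q (occurrence 1), Q is followed by Q with FIRST {b, d}; in R::=Q Q (occurrence 2), the suffix after Q is empty, so FOLLOW(Q) ⊇ FOLLOW(R) = {$, b, d}; in Q::=d Q, the suffix after Q is empty (adds nothing new). Thus FOLLOW(Q) = {$, b, d}.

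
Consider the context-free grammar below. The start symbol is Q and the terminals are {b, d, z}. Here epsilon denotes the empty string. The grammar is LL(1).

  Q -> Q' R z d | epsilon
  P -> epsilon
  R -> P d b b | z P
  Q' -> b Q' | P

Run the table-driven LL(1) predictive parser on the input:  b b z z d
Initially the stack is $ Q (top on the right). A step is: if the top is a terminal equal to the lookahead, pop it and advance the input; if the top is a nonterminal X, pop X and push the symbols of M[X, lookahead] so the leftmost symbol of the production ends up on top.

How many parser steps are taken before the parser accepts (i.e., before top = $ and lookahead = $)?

12

      Stack         Input        Action
   1  $ Q           b b z z d $  expand Q -> Q' R z d
   2  $ d z R Q'    b b z z d $  expand Q' -> b Q'
   3  $ d z R Q' b  b b z z d $  match b
   4  $ d z R Q'    b z z d $    expand Q' -> b Q'
   5  $ d z R Q' b  b z z d $    match b
   6  $ d z R Q'    z z d $      expand Q' -> P
   7  $ d z R P     z z d $      expand P -> epsilon
   8  $ d z R       z z d $      expand R -> z P
   9  $ d z P z     z z d $      match z
  10  $ d z P       z d $        expand P -> epsilon
  11  $ d z         z d $        match z
  12  $ d           d $          match d
Accept reached after 12 steps.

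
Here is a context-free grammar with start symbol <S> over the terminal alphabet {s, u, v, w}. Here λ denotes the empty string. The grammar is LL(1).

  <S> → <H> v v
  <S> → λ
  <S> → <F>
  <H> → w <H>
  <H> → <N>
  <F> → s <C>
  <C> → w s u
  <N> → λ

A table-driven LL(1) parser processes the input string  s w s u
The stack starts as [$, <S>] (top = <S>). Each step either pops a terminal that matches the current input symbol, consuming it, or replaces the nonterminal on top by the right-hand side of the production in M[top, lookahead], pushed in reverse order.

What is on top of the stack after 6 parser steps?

u

step 1: stack=$ <S>  input=s w s u $  — expand <S> → <F>
step 2: stack=$ <F>  input=s w s u $  — expand <F> → s <C>
step 3: stack=$ <C> s  input=s w s u $  — match s
step 4: stack=$ <C>  input=w s u $  — expand <C> → w s u
step 5: stack=$ u s w  input=w s u $  — match w
step 6: stack=$ u s  input=s u $  — match s
Stack after step 6: $ u (top = u).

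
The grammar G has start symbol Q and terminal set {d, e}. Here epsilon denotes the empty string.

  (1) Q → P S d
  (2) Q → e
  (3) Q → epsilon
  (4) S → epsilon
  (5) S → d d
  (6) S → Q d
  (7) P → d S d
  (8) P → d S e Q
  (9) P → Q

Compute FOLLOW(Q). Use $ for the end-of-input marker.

FIRST(Q): from Q→P S d we get {d, e}; from Q→e we get {e}; from Q→epsilon we get {epsilon}. So FIRST(Q) = {epsilon, d, e}.
FIRST(S): from S→epsilon we get {epsilon}; from S→d d we get {d}; from S→Q d we get {d, e}. So FIRST(S) = {epsilon, d, e}.
FIRST(P): from P→d S d we get {d}; from P→d S e Q we get {d}; from P→Q we get {epsilon, d, e}. So FIRST(P) = {epsilon, d, e}.
FOLLOW(Q) includes $ since Q is the start symbol.
FOLLOW(S): in Q→P S d, S is followed by d with FIRST {d}; in P→d S d, S is followed by d with FIRST {d}; in P→d S e Q, S is followed by e Q with FIRST {e}. Thus FOLLOW(S) = {d, e}.
FOLLOW(P): in Q→P S d, P is followed by S d with FIRST {d, e}. Thus FOLLOW(P) = {d, e}.
FOLLOW(Q): in S→Q d, Q is followed by d with FIRST {d}; in P→d S e Q, the suffix after Q is empty, so FOLLOW(Q) ⊇ FOLLOW(P) = {d, e}; in P→Q, the suffix after Q is empty, so FOLLOW(Q) ⊇ FOLLOW(P) = {d, e}. Thus FOLLOW(Q) = {$, d, e}.

{$, d, e}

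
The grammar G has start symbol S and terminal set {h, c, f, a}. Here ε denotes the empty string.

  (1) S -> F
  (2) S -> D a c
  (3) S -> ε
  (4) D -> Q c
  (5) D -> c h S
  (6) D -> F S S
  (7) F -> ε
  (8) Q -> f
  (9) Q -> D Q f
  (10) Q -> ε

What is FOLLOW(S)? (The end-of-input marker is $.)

FIRST(F) = {ε}
FIRST(S) = {ε, a, c, f}  (via F, D a c)
FIRST(D) = {ε, a, c, f}  (via Q c, F S S)
FIRST(Q) = {ε, a, c, f}  (via D Q f)
FOLLOW(S) includes $ since S is the start symbol.
FOLLOW(D): in S->D a c, D is followed by a c with FIRST {a}; in Q->D Q f, D is followed by Q f with FIRST {a, c, f}. Thus FOLLOW(D) = {a, c, f}.
FOLLOW(S): in D->c h S, the suffix after S is empty, so FOLLOW(S) ⊇ FOLLOW(D) = {a, c, f}; in D->F S S (occurrence 1), S is followed by S with FIRST {ε, a, c, f}; in D->F S S (occurrence 1), the suffix after S is nullable, so FOLLOW(S) ⊇ FOLLOW(D) = {a, c, f}; in D->F S S (occurrence 2), the suffix after S is empty, so FOLLOW(S) ⊇ FOLLOW(D) = {a, c, f}. Thus FOLLOW(S) = {$, a, c, f}.
FOLLOW(F): in S->F, the suffix after F is empty, so FOLLOW(F) ⊇ FOLLOW(S) = {$, a, c, f}; in D->F S S, F is followed by S S with FIRST {ε, a, c, f}; in D->F S S, the suffix after F is nullable, so FOLLOW(F) ⊇ FOLLOW(D) = {a, c, f}. Thus FOLLOW(F) = {$, a, c, f}.
FOLLOW(Q): in D->Q c, Q is followed by c with FIRST {c}; in Q->D Q f, Q is followed by f with FIRST {f}. Thus FOLLOW(Q) = {c, f}.

{$, a, c, f}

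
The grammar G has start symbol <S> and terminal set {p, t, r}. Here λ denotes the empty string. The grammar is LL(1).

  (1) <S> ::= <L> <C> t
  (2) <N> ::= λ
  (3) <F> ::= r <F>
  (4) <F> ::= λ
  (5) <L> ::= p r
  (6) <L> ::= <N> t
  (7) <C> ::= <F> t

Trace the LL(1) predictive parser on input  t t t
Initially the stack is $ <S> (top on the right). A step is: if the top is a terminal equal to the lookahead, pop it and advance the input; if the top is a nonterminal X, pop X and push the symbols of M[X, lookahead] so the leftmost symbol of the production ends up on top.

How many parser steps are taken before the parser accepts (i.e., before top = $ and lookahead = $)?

8

step 1: stack=$ <S>  input=t t t $  — expand <S> ::= <L> <C> t
step 2: stack=$ t <C> <L>  input=t t t $  — expand <L> ::= <N> t
step 3: stack=$ t <C> t <N>  input=t t t $  — expand <N> ::= λ
step 4: stack=$ t <C> t  input=t t t $  — match t
step 5: stack=$ t <C>  input=t t $  — expand <C> ::= <F> t
step 6: stack=$ t t <F>  input=t t $  — expand <F> ::= λ
step 7: stack=$ t t  input=t t $  — match t
step 8: stack=$ t  input=t $  — match t
Accept reached after 8 steps.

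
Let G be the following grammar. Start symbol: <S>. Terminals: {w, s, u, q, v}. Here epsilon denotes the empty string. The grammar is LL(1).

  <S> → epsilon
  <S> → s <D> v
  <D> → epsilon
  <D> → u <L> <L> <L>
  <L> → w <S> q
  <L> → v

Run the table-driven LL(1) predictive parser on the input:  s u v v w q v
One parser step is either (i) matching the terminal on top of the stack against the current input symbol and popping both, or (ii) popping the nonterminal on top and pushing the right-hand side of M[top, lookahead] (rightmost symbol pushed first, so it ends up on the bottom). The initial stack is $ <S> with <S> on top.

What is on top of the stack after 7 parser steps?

     Stack              Input            Action
  1  $ <S>              s u v v w q v $  expand <S> → s <D> v
  2  $ v <D> s          s u v v w q v $  match s
  3  $ v <D>            u v v w q v $    expand <D> → u <L> <L> <L>
  4  $ v <L> <L> <L> u  u v v w q v $    match u
  5  $ v <L> <L> <L>    v v w q v $      expand <L> → v
  6  $ v <L> <L> v      v v w q v $      match v
  7  $ v <L> <L>        v w q v $        expand <L> → v
Stack after step 7: $ v <L> v (top = v).

v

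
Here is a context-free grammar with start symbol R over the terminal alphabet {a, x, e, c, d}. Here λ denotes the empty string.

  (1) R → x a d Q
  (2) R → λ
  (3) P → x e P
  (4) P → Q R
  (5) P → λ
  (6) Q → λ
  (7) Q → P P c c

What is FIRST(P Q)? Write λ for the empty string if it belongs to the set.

FIRST(R) = {λ, x}
FIRST(P) = {λ, c, x}  (via Q R)
FIRST(Q) = {λ, c, x}  (via P P c c)
FIRST(P Q): take FIRST of each symbol in turn, carrying on past any symbol whose FIRST contains λ; result {λ, c, x}.

{λ, c, x}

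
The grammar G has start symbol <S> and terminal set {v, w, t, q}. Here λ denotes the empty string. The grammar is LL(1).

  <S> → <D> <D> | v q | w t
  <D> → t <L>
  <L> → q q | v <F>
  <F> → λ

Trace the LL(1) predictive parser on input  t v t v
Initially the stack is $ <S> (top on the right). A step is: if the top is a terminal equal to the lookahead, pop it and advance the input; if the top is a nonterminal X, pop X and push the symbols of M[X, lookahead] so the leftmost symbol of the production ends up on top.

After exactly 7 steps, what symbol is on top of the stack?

step 1: stack=$ <S>  input=t v t v $  — expand <S> → <D> <D>
step 2: stack=$ <D> <D>  input=t v t v $  — expand <D> → t <L>
step 3: stack=$ <D> <L> t  input=t v t v $  — match t
step 4: stack=$ <D> <L>  input=v t v $  — expand <L> → v <F>
step 5: stack=$ <D> <F> v  input=v t v $  — match v
step 6: stack=$ <D> <F>  input=t v $  — expand <F> → λ
step 7: stack=$ <D>  input=t v $  — expand <D> → t <L>
Stack after step 7: $ <L> t (top = t).

t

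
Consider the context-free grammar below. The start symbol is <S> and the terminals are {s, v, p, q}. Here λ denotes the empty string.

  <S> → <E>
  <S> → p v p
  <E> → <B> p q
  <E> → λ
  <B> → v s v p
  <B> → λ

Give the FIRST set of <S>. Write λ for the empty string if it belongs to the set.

{λ, p, v}

FIRST(<B>) = {λ, v}
FIRST(<E>) = {λ, p, v}  (via <B> p q)
FIRST(<S>) = {λ, p, v}  (via <E>)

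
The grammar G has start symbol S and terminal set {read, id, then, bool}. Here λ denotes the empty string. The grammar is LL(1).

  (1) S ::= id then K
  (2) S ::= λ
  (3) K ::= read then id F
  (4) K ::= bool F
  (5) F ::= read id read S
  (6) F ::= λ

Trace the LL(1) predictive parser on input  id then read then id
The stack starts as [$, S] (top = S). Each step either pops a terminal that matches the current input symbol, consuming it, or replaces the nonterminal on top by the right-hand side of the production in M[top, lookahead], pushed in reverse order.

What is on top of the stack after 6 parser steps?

id

     Stack             Input                   Action
  1  $ S               id then read then id $  expand S ::= id then K
  2  $ K then id       id then read then id $  match id
  3  $ K then          then read then id $     match then
  4  $ K               read then id $          expand K ::= read then id F
  5  $ F id then read  read then id $          match read
  6  $ F id then       then id $               match then
Stack after step 6: $ F id (top = id).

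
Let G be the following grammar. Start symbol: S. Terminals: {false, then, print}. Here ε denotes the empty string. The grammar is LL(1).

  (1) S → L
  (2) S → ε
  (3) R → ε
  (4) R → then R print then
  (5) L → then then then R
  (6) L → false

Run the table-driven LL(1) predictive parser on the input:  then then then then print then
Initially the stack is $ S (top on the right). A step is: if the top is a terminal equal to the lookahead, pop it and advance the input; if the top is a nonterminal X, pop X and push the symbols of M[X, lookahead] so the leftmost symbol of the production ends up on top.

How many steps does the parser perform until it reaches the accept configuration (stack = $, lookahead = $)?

10

step 1: stack=$ S  input=then then then then print then $  — expand S → L
step 2: stack=$ L  input=then then then then print then $  — expand L → then then then R
step 3: stack=$ R then then then  input=then then then then print then $  — match then
step 4: stack=$ R then then  input=then then then print then $  — match then
step 5: stack=$ R then  input=then then print then $  — match then
step 6: stack=$ R  input=then print then $  — expand R → then R print then
step 7: stack=$ then print R then  input=then print then $  — match then
step 8: stack=$ then print R  input=print then $  — expand R → ε
step 9: stack=$ then print  input=print then $  — match print
step 10: stack=$ then  input=then $  — match then
Accept reached after 10 steps.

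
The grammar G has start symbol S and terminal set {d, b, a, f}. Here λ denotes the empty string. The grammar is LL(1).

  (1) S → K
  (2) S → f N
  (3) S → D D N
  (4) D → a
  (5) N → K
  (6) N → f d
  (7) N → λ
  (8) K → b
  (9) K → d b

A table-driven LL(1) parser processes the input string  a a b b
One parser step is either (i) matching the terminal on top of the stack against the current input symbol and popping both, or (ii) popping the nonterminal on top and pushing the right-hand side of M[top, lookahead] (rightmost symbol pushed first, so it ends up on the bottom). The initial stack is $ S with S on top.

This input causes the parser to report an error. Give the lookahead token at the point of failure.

     Stack    Input      Action
  1  $ S      a a b b $  expand S → D D N
  2  $ N D D  a a b b $  expand D → a
  3  $ N D a  a a b b $  match a
  4  $ N D    a b b $    expand D → a
  5  $ N a    a b b $    match a
  6  $ N      b b $      expand N → K
  7  $ K      b b $      expand K → b
  8  $ b      b b $      match b
  9  $        b $        error: stack empty but input remains

b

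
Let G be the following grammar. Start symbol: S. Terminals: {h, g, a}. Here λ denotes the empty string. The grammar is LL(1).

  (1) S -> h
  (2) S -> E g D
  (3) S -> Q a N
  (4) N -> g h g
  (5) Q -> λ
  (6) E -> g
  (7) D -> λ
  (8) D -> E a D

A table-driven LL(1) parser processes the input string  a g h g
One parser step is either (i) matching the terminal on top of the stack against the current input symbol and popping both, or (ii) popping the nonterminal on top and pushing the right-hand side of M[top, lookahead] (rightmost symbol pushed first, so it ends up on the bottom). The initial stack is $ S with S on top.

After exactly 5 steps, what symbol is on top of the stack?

step 1: stack=$ S  input=a g h g $  — expand S -> Q a N
step 2: stack=$ N a Q  input=a g h g $  — expand Q -> λ
step 3: stack=$ N a  input=a g h g $  — match a
step 4: stack=$ N  input=g h g $  — expand N -> g h g
step 5: stack=$ g h g  input=g h g $  — match g
Stack after step 5: $ g h (top = h).

h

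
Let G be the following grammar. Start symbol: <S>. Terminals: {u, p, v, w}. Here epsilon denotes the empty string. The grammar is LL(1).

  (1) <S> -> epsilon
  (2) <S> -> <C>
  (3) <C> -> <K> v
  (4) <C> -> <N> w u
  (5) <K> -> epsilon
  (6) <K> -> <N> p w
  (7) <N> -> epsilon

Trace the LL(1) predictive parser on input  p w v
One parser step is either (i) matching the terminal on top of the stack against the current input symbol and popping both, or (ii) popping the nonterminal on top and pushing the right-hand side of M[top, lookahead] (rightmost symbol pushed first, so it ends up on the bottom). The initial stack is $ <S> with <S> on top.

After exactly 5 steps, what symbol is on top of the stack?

step 1: stack=$ <S>  input=p w v $  — expand <S> -> <C>
step 2: stack=$ <C>  input=p w v $  — expand <C> -> <K> v
step 3: stack=$ v <K>  input=p w v $  — expand <K> -> <N> p w
step 4: stack=$ v w p <N>  input=p w v $  — expand <N> -> epsilon
step 5: stack=$ v w p  input=p w v $  — match p
Stack after step 5: $ v w (top = w).

w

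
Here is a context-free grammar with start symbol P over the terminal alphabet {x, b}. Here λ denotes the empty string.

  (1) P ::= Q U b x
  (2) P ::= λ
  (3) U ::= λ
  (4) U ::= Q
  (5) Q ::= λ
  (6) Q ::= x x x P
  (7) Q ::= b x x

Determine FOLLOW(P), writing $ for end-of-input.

{$, b, x}

FIRST(Q) = {λ, b, x}
FIRST(U) = {λ, b, x}  (via Q)
FIRST(P) = {λ, b, x}  (via Q U b x)
FOLLOW(P) includes $ since P is the start symbol.
FOLLOW(U): in P::=Q U b x, U is followed by b x with FIRST {b}. Thus FOLLOW(U) = {b}.
FOLLOW(Q): in P::=Q U b x, Q is followed by U b x with FIRST {b, x}; in U::=Q, the suffix after Q is empty, so FOLLOW(Q) ⊇ FOLLOW(U) = {b}. Thus FOLLOW(Q) = {b, x}.
FOLLOW(P): in Q::=x x x P, the suffix after P is empty, so FOLLOW(P) ⊇ FOLLOW(Q) = {b, x}. Thus FOLLOW(P) = {$, b, x}.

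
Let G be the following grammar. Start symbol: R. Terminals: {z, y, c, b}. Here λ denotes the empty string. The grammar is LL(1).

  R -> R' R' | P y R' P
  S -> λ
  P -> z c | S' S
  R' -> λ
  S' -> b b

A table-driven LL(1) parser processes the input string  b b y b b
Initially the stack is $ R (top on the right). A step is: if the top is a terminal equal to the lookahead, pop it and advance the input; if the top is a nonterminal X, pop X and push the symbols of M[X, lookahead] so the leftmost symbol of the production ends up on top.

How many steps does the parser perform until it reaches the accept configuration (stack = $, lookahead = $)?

      Stack           Input        Action
   1  $ R             b b y b b $  expand R -> P y R' P
   2  $ P R' y P      b b y b b $  expand P -> S' S
   3  $ P R' y S S'   b b y b b $  expand S' -> b b
   4  $ P R' y S b b  b b y b b $  match b
   5  $ P R' y S b    b y b b $    match b
   6  $ P R' y S      y b b $      expand S -> λ
   7  $ P R' y        y b b $      match y
   8  $ P R'          b b $        expand R' -> λ
   9  $ P             b b $        expand P -> S' S
  10  $ S S'          b b $        expand S' -> b b
  11  $ S b b         b b $        match b
  12  $ S b           b $          match b
  13  $ S             $            expand S -> λ
Accept reached after 13 steps.

13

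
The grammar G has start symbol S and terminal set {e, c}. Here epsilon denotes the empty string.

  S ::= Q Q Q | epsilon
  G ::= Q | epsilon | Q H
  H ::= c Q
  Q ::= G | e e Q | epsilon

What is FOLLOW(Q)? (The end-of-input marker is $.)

{$, c, e}

FIRST(H) = {c}
FIRST(S) = {epsilon, c, e}  (via Q Q Q)
FIRST(G) = {epsilon, c, e}  (via Q, Q H)
FIRST(Q) = {epsilon, c, e}  (via G)
FOLLOW(S) includes $ since S is the start symbol.
FOLLOW(S): S appears on no right-hand side. Thus FOLLOW(S) = {$}.
FOLLOW(G): in Q::=G, the suffix after G is empty, so FOLLOW(G) ⊇ FOLLOW(Q) = {$, c, e}. Thus FOLLOW(G) = {$, c, e}.
FOLLOW(H): in G::=Q H, the suffix after H is empty, so FOLLOW(H) ⊇ FOLLOW(G) = {$, c, e}. Thus FOLLOW(H) = {$, c, e}.
FOLLOW(Q): in S::=Q Q Q (occurrence 1), Q is followed by Q Q with FIRST {epsilon, c, e}; in S::=Q Q Q (occurrence 1), the suffix after Q is nullable, so FOLLOW(Q) ⊇ FOLLOW(S) = {$}; in S::=Q Q Q (occurrence 2), Q is followed by Q with FIRST {epsilon, c, e}; in S::=Q Q Q (occurrence 2), the suffix after Q is nullable, so FOLLOW(Q) ⊇ FOLLOW(S) = {$}; in S::=Q Q Q (occurrence 3), the suffix after Q is empty, so FOLLOW(Q) ⊇ FOLLOW(S) = {$}; in G::=Q, the suffix after Q is empty, so FOLLOW(Q) ⊇ FOLLOW(G) = {$, c, e}; in G::=Q H, Q is followed by H with FIRST {c}; in H::=c Q, the suffix after Q is empty, so FOLLOW(Q) ⊇ FOLLOW(H) = {$, c, e}; in Q::=e e Q, the suffix after Q is empty (adds nothing new). Thus FOLLOW(Q) = {$, c, e}.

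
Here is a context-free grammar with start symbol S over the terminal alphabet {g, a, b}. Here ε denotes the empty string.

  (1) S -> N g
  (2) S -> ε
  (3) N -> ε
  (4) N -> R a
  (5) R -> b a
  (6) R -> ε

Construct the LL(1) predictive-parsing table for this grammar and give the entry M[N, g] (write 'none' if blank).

N -> ε

FIRST(R): from R->b a we get {b}; from R->ε we get {ε}. So FIRST(R) = {ε, b}.
FIRST(N): from N->ε we get {ε}; from N->R a we get {a, b}. So FIRST(N) = {ε, a, b}.
FIRST(S): from S->N g we get {a, b, g}; from S->ε we get {ε}. So FIRST(S) = {ε, a, b, g}.
FOLLOW(S) includes $ since S is the start symbol.
FOLLOW(N): in S->N g, N is followed by g with FIRST {g}. Thus FOLLOW(N) = {g}.
For N -> ε: FIRST(ε) = {ε}, so it goes in M[N, t] for t ∈ {}; since ε ∈ FIRST, also for every t ∈ FOLLOW(N) = {g}.
For N -> R a: FIRST(R a) = {a, b}, so it goes in M[N, t] for t ∈ {a, b}.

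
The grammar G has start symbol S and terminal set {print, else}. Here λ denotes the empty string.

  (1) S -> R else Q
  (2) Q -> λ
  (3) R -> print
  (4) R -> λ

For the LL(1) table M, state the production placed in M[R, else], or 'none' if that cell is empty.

R -> λ

FIRST(Q): from Q->λ we get {λ}. So FIRST(Q) = {λ}.
FIRST(R): from R->print we get {print}; from R->λ we get {λ}. So FIRST(R) = {λ, print}.
FIRST(S): from S->R else Q we get {else, print}. So FIRST(S) = {else, print}.
FOLLOW(S) includes $ since S is the start symbol.
FOLLOW(R): in S->R else Q, R is followed by else Q with FIRST {else}. Thus FOLLOW(R) = {else}.
For R -> print: FIRST(print) = {print}, so it goes in M[R, t] for t ∈ {print}.
For R -> λ: FIRST(λ) = {λ}, so it goes in M[R, t] for t ∈ {}; since λ ∈ FIRST, also for every t ∈ FOLLOW(R) = {else}.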